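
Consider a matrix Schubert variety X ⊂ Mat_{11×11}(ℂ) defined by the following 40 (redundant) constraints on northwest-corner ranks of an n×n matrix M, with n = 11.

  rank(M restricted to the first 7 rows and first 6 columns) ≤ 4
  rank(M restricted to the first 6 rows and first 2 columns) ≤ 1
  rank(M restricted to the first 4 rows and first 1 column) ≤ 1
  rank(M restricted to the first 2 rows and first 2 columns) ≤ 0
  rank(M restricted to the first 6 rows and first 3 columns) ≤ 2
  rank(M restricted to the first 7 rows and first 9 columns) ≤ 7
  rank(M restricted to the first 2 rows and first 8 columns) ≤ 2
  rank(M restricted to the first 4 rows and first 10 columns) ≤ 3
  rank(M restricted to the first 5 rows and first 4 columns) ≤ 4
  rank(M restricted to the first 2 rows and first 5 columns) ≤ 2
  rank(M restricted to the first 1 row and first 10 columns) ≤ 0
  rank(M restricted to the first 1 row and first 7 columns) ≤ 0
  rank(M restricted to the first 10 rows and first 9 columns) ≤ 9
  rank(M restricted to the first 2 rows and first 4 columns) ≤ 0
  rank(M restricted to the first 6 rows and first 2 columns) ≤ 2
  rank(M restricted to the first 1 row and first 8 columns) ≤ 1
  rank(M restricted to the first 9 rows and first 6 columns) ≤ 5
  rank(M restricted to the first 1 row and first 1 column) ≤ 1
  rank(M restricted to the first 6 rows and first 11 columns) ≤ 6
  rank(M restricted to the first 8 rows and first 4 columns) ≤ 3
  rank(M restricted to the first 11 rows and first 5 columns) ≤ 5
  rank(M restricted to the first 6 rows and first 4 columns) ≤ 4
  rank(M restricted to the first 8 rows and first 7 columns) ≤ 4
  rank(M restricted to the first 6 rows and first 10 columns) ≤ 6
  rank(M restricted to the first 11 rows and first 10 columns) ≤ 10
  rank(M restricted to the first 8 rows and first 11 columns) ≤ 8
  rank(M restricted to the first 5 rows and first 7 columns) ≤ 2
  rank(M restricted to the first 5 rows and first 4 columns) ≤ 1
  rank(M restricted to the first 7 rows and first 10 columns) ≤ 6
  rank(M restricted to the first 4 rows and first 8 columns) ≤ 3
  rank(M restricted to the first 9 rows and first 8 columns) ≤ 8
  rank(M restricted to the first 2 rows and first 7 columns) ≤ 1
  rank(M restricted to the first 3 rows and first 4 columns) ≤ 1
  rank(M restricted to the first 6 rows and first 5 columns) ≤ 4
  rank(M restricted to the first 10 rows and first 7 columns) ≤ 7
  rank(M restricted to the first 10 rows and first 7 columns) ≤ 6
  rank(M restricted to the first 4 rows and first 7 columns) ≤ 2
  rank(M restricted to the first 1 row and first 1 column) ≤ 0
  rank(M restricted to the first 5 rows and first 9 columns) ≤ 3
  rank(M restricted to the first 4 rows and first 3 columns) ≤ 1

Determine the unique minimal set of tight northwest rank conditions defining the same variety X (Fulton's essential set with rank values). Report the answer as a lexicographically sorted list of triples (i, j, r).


Reconstructing r_w from the 40 given conditions:

  i=1: 0 | 0 | 0 | 0 | 0 | 0 | 0 | 0 | 0 | 0 | 1
  i=2: 0 | 0 | 0 | 0 | 1 | 1 | 1 | 1 | 1 | 1 | 2
  i=3: 1 | 1 | 1 | 1 | 2 | 2 | 2 | 2 | 2 | 2 | 3
  i=4: 1 | 1 | 1 | 1 | 2 | 2 | 2 | 3 | 3 | 3 | 4
  i=5: 1 | 1 | 1 | 1 | 2 | 2 | 2 | 3 | 3 | 4 | 5
  i=6: 1 | 1 | 2 | 2 | 3 | 3 | 3 | 4 | 4 | 5 | 6
  i=7: 1 | 2 | 3 | 3 | 4 | 4 | 4 | 5 | 5 | 6 | 7
  i=8: 1 | 2 | 3 | 3 | 4 | 4 | 4 | 5 | 6 | 7 | 8
  i=9: 1 | 2 | 3 | 4 | 5 | 5 | 5 | 6 | 7 | 8 | 9
  i=10: 1 | 2 | 3 | 4 | 5 | 6 | 6 | 7 | 8 | 9 | 10
  i=11: 1 | 2 | 3 | 4 | 5 | 6 | 7 | 8 | 9 | 10 | 11

the unique w with this rank table is (11, 5, 1, 8, 10, 3, 2, 9, 4, 6, 7).

D(w) has 29 cells with 8 SE-corners; essential set:

[(1, 10, 0), (2, 4, 0), (5, 4, 1), (5, 7, 2), (5, 9, 3), (6, 2, 1), (8, 4, 3), (8, 7, 4)]


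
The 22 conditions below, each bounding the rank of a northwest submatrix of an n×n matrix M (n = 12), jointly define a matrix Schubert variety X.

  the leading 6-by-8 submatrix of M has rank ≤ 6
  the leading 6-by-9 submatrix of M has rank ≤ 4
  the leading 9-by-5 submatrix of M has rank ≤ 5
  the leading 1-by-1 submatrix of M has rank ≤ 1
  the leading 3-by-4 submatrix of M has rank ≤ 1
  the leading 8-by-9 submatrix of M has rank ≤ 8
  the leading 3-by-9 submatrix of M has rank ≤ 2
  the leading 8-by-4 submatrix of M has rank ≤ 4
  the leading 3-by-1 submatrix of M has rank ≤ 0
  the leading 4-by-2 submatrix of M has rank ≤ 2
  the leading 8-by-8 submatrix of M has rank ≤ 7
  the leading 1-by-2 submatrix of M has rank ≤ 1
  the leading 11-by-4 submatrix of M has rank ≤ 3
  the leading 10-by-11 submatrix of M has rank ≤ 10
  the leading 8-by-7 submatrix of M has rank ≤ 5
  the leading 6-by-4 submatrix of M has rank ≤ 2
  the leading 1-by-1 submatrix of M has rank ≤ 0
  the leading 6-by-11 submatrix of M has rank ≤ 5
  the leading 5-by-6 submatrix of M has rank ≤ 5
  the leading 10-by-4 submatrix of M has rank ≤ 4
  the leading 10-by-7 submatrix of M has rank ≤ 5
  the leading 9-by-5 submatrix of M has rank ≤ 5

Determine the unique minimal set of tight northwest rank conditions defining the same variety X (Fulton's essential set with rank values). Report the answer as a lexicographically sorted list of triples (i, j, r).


Reconstructing r_w from the 22 given conditions:

  R[1]: 0  1  1  1  1  1  1  1  1  1  1  1
  R[2]: 0  1  1  1  2  2  2  2  2  2  2  2
  R[3]: 0  1  1  1  2  2  2  2  2  3  3  3
  R[4]: 1  2  2  2  3  3  3  3  3  4  4  4
  R[5]: 1  2  2  2  3  4  4  4  4  5  5  5
  R[6]: 1  2  2  2  3  4  4  4  4  5  5  6
  R[7]: 1  2  3  3  4  5  5  5  5  6  6  7
  R[8]: 1  2  3  3  4  5  5  6  6  7  7  8
  R[9]: 1  2  3  3  4  5  5  6  7  8  8  9
  R[10]: 1  2  3  3  4  5  5  6  7  8  9  10
  R[11]: 1  2  3  3  4  5  6  7  8  9  10  11
  R[12]: 1  2  3  4  5  6  7  8  9  10  11  12

the unique w with this rank table is (2, 5, 10, 1, 6, 12, 3, 8, 9, 11, 7, 4).

Rothe diagram D(w) (26 cells), 8 SE-corners (essential conditions):

[(3, 1, 0), (3, 4, 1), (3, 9, 2), (6, 4, 2), (6, 9, 4), (6, 11, 5), (10, 7, 5), (11, 4, 3)]


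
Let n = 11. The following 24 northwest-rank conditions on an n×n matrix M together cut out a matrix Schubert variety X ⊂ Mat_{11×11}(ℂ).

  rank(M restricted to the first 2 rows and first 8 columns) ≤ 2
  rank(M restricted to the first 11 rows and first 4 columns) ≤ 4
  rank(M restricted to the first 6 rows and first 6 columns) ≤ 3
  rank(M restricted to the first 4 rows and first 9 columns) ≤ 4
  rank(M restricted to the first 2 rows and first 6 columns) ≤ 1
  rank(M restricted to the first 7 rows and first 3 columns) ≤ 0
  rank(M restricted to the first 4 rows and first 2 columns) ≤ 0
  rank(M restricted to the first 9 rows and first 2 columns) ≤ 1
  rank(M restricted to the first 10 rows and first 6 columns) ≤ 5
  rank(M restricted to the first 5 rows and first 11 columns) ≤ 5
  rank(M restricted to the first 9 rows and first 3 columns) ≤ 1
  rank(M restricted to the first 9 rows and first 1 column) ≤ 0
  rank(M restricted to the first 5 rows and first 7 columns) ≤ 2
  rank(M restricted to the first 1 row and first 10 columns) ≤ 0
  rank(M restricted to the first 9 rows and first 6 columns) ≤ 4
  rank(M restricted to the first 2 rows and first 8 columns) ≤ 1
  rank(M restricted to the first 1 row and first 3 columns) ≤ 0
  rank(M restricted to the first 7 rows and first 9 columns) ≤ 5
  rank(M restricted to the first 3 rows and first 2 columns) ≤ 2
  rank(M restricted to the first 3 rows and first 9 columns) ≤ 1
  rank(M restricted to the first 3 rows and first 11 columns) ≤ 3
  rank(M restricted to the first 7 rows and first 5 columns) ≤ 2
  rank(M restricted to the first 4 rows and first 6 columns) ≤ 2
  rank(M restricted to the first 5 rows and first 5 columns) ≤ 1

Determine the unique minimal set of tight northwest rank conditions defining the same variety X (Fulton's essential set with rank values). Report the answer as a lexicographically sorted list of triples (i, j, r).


The tightest implied rank at each (i,j), from the 24 conditions:

  row 1: 0 0 0 0 0 0 0 0 0 0 1
  row 2: 0 0 0 1 1 1 1 1 1 1 2
  row 3: 0 0 0 1 1 1 1 1 1 2 3
  row 4: 0 0 0 1 1 2 2 2 2 3 4
  row 5: 0 0 0 1 1 2 2 3 3 4 5
  row 6: 0 0 0 1 2 3 3 4 4 5 6
  row 7: 0 0 0 1 2 3 4 5 5 6 7
  row 8: 0 1 1 2 3 4 5 6 6 7 8
  row 9: 0 1 1 2 3 4 5 6 7 8 9
  row 10: 1 2 2 3 4 5 6 7 8 9 10
  row 11: 1 2 3 4 5 6 7 8 9 10 11

so w = (11, 4, 10, 6, 8, 5, 7, 2, 9, 1, 3).

7 SE-corners of the 39-cell Rothe diagram give Ess(w):

[(1, 10, 0), (3, 9, 1), (5, 5, 1), (5, 7, 2), (7, 3, 0), (9, 1, 0), (9, 3, 1)]


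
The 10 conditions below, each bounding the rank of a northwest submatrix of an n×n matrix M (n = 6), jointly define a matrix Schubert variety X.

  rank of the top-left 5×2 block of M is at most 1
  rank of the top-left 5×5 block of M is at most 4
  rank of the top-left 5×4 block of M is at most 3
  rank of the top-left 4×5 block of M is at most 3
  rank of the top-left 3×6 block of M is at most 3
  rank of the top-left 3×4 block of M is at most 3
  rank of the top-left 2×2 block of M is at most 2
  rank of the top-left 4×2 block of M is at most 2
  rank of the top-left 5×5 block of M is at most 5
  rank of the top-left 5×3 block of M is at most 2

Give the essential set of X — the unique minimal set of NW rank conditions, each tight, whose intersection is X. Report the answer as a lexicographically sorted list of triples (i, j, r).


Computing R[i][j] = min implied NW-rank bound (n=6, 10 conditions):

  i=1: 1, 1, 1, 1, 1, 1
  i=2: 1, 1, 2, 2, 2, 2
  i=3: 1, 1, 2, 3, 3, 3
  i=4: 1, 1, 2, 3, 3, 4
  i=5: 1, 1, 2, 3, 4, 5
  i=6: 1, 2, 3, 4, 5, 6

hence w(1..6) = (1, 3, 4, 6, 5, 2).

|D(w)|=5, |Ess(w)|=2:

[(4, 5, 3), (5, 2, 1)]


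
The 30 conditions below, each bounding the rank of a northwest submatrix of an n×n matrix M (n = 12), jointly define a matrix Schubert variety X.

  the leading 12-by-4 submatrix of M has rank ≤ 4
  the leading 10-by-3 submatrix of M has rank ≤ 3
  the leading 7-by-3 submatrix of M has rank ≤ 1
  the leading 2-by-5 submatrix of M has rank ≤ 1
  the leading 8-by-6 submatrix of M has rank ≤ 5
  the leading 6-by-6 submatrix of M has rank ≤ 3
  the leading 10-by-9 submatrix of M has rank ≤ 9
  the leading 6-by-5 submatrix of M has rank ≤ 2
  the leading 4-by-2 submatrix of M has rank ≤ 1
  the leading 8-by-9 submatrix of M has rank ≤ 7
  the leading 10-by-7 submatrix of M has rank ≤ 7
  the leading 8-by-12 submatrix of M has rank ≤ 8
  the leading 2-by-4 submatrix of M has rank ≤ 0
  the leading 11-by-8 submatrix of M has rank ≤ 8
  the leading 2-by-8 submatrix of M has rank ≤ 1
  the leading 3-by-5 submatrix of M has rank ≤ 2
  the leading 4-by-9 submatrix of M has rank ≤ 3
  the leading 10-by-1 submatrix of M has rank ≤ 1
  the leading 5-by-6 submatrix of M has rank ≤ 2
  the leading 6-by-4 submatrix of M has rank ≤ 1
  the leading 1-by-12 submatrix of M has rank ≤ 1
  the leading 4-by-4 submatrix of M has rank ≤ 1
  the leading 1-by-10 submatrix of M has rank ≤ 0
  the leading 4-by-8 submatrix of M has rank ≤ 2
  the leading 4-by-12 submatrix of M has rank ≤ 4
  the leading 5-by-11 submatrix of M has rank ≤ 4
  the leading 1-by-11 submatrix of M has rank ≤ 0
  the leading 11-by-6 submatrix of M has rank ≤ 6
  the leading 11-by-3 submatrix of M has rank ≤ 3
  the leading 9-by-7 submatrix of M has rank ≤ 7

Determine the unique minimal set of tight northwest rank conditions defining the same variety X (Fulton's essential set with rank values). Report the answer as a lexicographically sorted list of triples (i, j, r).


Rank table r_w(12×12) implied by the 30 constraints:

  i=1: 0 | 0 | 0 | 0 | 0 | 0 | 0 | 0 | 0 | 0 | 0 | 1
  i=2: 0 | 0 | 0 | 0 | 1 | 1 | 1 | 1 | 1 | 1 | 1 | 2
  i=3: 1 | 1 | 1 | 1 | 2 | 2 | 2 | 2 | 2 | 2 | 2 | 3
  i=4: 1 | 1 | 1 | 1 | 2 | 2 | 2 | 2 | 3 | 3 | 3 | 4
  i=5: 1 | 1 | 1 | 1 | 2 | 2 | 3 | 3 | 4 | 4 | 4 | 5
  i=6: 1 | 1 | 1 | 1 | 2 | 3 | 4 | 4 | 5 | 5 | 5 | 6
  i=7: 1 | 1 | 1 | 2 | 3 | 4 | 5 | 5 | 6 | 6 | 6 | 7
  i=8: 1 | 2 | 2 | 3 | 4 | 5 | 6 | 6 | 7 | 7 | 7 | 8
  i=9: 1 | 2 | 3 | 4 | 5 | 6 | 7 | 7 | 8 | 8 | 8 | 9
  i=10: 1 | 2 | 3 | 4 | 5 | 6 | 7 | 8 | 9 | 9 | 9 | 10
  i=11: 1 | 2 | 3 | 4 | 5 | 6 | 7 | 8 | 9 | 10 | 10 | 11
  i=12: 1 | 2 | 3 | 4 | 5 | 6 | 7 | 8 | 9 | 10 | 11 | 12

the unique w with this rank table is (12, 5, 1, 9, 7, 6, 4, 2, 3, 8, 10, 11).

D(w) has 30 cells with 6 SE-corners; essential set:

[(1, 11, 0), (2, 4, 0), (4, 8, 2), (5, 6, 2), (6, 4, 1), (7, 3, 1)]


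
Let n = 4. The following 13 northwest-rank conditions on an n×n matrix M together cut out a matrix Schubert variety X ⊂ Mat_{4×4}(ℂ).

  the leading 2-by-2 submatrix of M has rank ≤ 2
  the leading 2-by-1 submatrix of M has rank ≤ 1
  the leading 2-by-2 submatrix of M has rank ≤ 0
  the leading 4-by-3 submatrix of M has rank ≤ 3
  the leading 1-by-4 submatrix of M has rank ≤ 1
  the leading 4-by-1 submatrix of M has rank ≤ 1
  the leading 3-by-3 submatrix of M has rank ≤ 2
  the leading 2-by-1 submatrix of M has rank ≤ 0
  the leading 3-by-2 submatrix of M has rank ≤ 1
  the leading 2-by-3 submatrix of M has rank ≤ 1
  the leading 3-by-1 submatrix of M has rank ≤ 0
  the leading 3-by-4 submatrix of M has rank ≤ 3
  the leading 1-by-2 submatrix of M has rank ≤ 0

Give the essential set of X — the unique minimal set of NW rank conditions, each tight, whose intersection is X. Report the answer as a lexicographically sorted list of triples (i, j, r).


Rank table r_w(4×4) implied by the 13 constraints:

  i=1: 0, 0, 1, 1
  i=2: 0, 0, 1, 2
  i=3: 0, 1, 2, 3
  i=4: 1, 2, 3, 4

so w = (3, 4, 2, 1).

D(w) has 5 cells with 2 SE-corners; essential set:

[(2, 2, 0), (3, 1, 0)]


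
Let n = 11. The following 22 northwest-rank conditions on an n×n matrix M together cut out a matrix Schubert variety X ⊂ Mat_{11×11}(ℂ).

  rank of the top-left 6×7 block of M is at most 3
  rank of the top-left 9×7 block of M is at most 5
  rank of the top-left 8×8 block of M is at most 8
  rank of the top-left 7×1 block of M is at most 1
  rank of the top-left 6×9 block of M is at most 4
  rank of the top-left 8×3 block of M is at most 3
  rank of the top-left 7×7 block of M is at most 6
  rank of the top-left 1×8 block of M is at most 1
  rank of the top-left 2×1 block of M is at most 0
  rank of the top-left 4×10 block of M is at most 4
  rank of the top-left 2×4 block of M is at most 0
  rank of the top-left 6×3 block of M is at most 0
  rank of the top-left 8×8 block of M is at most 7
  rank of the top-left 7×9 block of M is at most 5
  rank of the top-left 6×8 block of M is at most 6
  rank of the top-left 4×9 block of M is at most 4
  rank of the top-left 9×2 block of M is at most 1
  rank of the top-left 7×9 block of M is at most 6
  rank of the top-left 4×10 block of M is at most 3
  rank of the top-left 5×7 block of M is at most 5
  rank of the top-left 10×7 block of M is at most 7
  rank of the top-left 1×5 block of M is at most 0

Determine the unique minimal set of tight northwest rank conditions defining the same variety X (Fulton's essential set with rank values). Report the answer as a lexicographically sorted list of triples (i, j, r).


Computing R[i][j] = min implied NW-rank bound (n=11, 22 conditions):

  R[1]: 0 0 0 0 0 1 1 1 1 1 1
  R[2]: 0 0 0 0 1 2 2 2 2 2 2
  R[3]: 0 0 0 1 2 3 3 3 3 3 3
  R[4]: 0 0 0 1 2 3 3 3 3 3 4
  R[5]: 0 0 0 1 2 3 3 4 4 4 5
  R[6]: 0 0 0 1 2 3 3 4 4 5 6
  R[7]: 1 1 1 2 3 4 4 5 5 6 7
  R[8]: 1 1 2 3 4 5 5 6 6 7 8
  R[9]: 1 1 2 3 4 5 5 6 7 8 9
  R[10]: 1 2 3 4 5 6 6 7 8 9 10
  R[11]: 1 2 3 4 5 6 7 8 9 10 11

reading off 1-entries of Δ²R: w = (6, 5, 4, 11, 8, 10, 1, 3, 9, 2, 7).

|D(w)|=31, |Ess(w)|=8:

[(1, 5, 0), (2, 4, 0), (4, 10, 3), (6, 3, 0), (6, 7, 3), (6, 9, 4), (9, 2, 1), (9, 7, 5)]


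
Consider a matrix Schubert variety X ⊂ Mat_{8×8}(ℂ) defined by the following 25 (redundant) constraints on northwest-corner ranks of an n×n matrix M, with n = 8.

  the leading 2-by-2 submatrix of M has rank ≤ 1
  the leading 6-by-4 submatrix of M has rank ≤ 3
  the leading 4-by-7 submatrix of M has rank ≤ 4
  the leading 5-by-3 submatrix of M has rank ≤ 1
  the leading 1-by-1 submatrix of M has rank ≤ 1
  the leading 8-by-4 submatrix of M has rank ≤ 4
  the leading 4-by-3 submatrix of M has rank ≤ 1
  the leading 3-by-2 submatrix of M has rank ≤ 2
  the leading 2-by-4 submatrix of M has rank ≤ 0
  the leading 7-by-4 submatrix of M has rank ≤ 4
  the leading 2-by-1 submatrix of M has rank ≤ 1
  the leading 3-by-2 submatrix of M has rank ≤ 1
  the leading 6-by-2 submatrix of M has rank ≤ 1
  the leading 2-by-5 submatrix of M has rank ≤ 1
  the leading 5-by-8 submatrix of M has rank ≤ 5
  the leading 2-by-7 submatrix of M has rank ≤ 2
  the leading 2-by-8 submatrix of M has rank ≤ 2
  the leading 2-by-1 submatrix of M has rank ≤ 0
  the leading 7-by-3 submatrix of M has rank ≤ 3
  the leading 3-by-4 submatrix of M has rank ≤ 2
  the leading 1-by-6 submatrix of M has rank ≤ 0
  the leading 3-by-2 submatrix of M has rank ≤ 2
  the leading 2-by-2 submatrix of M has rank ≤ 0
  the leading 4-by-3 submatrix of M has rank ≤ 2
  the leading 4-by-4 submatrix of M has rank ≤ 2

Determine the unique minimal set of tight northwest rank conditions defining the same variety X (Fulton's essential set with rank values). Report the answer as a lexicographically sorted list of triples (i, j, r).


Rank table r_w(8×8) implied by the 25 constraints:

  row 1: 0 0 0 0 0 0 1 1
  row 2: 0 0 0 0 1 1 2 2
  row 3: 1 1 1 1 2 2 3 3
  row 4: 1 1 1 2 3 3 4 4
  row 5: 1 1 1 2 3 4 5 5
  row 6: 1 1 2 3 4 5 6 6
  row 7: 1 2 3 4 5 6 7 7
  row 8: 1 2 3 4 5 6 7 8

so w = (7, 5, 1, 4, 6, 3, 2, 8).

4 SE-corners of the 15-cell Rothe diagram give Ess(w):

[(1, 6, 0), (2, 4, 0), (5, 3, 1), (6, 2, 1)]


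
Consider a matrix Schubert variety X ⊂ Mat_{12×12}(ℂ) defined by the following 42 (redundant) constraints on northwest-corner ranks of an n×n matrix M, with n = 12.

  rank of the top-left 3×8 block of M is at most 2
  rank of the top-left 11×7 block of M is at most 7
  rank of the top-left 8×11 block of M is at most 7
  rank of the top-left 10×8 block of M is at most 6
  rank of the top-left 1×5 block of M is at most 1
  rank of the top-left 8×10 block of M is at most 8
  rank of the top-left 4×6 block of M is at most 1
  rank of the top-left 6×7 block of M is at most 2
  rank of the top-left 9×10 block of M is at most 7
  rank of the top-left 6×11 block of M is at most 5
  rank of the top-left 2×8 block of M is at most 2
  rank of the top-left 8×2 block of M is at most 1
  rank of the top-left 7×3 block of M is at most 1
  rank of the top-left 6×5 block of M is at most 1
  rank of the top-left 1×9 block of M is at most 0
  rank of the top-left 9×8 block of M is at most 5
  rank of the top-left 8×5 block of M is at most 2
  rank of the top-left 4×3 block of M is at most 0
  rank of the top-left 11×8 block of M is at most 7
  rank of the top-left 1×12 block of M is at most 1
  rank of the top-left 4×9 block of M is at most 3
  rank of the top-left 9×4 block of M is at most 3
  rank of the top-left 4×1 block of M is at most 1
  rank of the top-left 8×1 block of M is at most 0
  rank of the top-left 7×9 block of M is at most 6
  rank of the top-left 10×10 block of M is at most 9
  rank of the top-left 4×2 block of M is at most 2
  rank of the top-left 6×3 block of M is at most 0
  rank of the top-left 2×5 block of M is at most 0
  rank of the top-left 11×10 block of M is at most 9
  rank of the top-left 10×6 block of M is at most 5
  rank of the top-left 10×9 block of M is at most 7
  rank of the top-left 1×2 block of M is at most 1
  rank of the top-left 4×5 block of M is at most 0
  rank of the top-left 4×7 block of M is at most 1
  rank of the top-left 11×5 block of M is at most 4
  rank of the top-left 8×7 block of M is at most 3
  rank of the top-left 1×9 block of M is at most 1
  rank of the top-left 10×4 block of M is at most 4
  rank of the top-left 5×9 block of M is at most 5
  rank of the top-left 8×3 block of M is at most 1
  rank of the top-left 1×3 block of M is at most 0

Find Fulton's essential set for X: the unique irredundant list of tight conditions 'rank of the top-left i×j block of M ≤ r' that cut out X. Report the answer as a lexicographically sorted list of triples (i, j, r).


Reconstructing r_w from the 42 given conditions:

  R[1]: 0, 0, 0, 0, 0, 0, 0, 0, 0, 1, 1, 1
  R[2]: 0, 0, 0, 0, 0, 1, 1, 1, 1, 2, 2, 2
  R[3]: 0, 0, 0, 0, 0, 1, 1, 2, 2, 3, 3, 3
  R[4]: 0, 0, 0, 0, 0, 1, 1, 2, 3, 4, 4, 4
  R[5]: 0, 0, 0, 1, 1, 2, 2, 3, 4, 5, 5, 5
  R[6]: 0, 0, 0, 1, 1, 2, 2, 3, 4, 5, 5, 6
  R[7]: 0, 1, 1, 2, 2, 3, 3, 4, 5, 6, 6, 7
  R[8]: 0, 1, 1, 2, 2, 3, 3, 4, 5, 6, 7, 8
  R[9]: 1, 2, 2, 3, 3, 4, 4, 5, 6, 7, 8, 9
  R[10]: 1, 2, 3, 4, 4, 5, 5, 6, 7, 8, 9, 10
  R[11]: 1, 2, 3, 4, 4, 5, 6, 7, 8, 9, 10, 11
  R[12]: 1, 2, 3, 4, 5, 6, 7, 8, 9, 10, 11, 12

so w = (10, 6, 8, 9, 4, 12, 2, 11, 1, 3, 7, 5).

Rothe diagram D(w) (41 cells), 12 SE-corners (essential conditions):

[(1, 9, 0), (4, 5, 0), (4, 7, 1), (6, 3, 0), (6, 5, 1), (6, 7, 2), (6, 11, 5), (8, 1, 0), (8, 3, 1), (8, 5, 2), (8, 7, 3), (11, 5, 4)]


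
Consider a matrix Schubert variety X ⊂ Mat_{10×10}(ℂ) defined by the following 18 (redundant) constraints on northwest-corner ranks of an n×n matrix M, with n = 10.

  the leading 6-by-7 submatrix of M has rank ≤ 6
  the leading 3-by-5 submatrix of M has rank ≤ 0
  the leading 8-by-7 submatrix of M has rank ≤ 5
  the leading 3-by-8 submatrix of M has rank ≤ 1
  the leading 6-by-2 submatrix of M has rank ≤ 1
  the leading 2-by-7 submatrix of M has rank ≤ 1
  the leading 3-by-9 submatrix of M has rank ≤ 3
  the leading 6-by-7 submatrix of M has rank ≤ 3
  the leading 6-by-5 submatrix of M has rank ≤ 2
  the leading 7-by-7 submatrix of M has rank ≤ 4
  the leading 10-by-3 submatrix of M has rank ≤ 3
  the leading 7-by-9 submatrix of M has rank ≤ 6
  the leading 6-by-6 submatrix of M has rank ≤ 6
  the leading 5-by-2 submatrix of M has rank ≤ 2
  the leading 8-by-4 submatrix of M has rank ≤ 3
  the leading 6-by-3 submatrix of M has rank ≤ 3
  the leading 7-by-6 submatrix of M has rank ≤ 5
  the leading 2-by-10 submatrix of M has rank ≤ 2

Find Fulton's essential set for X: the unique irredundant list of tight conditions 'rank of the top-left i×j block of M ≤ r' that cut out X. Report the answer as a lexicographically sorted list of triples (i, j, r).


Propagating the 18 rank bounds to every northwest block:

  i=1: 0 0 0 0 0 1 1 1 1 1
  i=2: 0 0 0 0 0 1 1 1 2 2
  i=3: 0 0 0 0 0 1 1 1 2 3
  i=4: 1 1 1 1 1 2 2 2 3 4
  i=5: 1 1 2 2 2 3 3 3 4 5
  i=6: 1 1 2 2 2 3 3 4 5 6
  i=7: 1 2 3 3 3 4 4 5 6 7
  i=8: 1 2 3 3 4 5 5 6 7 8
  i=9: 1 2 3 4 5 6 6 7 8 9
  i=10: 1 2 3 4 5 6 7 8 9 10

the unique w with this rank table is (6, 9, 10, 1, 3, 8, 2, 5, 4, 7).

Rothe diagram D(w) (25 cells), 6 SE-corners (essential conditions):

[(3, 5, 0), (3, 8, 1), (6, 2, 1), (6, 5, 2), (6, 7, 3), (8, 4, 3)]


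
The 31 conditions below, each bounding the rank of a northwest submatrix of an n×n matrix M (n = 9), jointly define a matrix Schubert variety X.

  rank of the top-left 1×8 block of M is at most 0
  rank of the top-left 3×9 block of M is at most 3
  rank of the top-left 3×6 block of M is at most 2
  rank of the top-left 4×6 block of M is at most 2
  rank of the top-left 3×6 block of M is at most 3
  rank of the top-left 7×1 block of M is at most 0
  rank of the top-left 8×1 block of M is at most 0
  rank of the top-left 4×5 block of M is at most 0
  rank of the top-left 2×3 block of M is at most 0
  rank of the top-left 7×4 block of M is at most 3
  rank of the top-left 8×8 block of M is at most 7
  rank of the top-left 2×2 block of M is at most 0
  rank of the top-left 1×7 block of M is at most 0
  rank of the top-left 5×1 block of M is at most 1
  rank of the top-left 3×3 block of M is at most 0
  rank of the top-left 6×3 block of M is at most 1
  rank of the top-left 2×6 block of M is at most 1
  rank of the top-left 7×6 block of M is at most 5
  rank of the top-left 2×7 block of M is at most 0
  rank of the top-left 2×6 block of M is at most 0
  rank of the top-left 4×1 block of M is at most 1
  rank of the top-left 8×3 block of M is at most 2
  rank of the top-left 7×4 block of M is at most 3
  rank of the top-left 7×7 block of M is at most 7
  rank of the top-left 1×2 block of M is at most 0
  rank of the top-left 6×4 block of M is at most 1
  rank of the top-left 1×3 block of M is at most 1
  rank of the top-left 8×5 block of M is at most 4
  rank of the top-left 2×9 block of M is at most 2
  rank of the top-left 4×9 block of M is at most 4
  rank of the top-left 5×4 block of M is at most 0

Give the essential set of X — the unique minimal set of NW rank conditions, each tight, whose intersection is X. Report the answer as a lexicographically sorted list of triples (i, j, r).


Rank table r_w(9×9) implied by the 31 constraints:

  R[1]: 0 0 0 0 0 0 0 0 1
  R[2]: 0 0 0 0 0 0 0 1 2
  R[3]: 0 0 0 0 0 1 1 2 3
  R[4]: 0 0 0 0 0 1 2 3 4
  R[5]: 0 0 0 0 1 2 3 4 5
  R[6]: 0 1 1 1 2 3 4 5 6
  R[7]: 0 1 2 2 3 4 5 6 7
  R[8]: 0 1 2 3 4 5 6 7 8
  R[9]: 1 2 3 4 5 6 7 8 9

so w = (9, 8, 6, 7, 5, 2, 3, 4, 1).

D(w) has 32 cells with 5 SE-corners; essential set:

[(1, 8, 0), (2, 7, 0), (4, 5, 0), (5, 4, 0), (8, 1, 0)]


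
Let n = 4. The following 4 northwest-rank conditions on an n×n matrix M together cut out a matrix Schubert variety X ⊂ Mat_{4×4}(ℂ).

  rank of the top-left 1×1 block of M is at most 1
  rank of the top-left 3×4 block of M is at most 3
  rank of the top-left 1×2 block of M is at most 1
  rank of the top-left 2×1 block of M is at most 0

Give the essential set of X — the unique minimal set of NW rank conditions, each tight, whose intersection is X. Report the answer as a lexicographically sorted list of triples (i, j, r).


The tightest implied rank at each (i,j), from the 4 conditions:

  row 1: 0 1 1 1
  row 2: 0 1 2 2
  row 3: 1 2 3 3
  row 4: 1 2 3 4

hence w(1..4) = (2, 3, 1, 4).

ℓ(w)=2; the 1 essential cell (i,j,r):

[(2, 1, 0)]


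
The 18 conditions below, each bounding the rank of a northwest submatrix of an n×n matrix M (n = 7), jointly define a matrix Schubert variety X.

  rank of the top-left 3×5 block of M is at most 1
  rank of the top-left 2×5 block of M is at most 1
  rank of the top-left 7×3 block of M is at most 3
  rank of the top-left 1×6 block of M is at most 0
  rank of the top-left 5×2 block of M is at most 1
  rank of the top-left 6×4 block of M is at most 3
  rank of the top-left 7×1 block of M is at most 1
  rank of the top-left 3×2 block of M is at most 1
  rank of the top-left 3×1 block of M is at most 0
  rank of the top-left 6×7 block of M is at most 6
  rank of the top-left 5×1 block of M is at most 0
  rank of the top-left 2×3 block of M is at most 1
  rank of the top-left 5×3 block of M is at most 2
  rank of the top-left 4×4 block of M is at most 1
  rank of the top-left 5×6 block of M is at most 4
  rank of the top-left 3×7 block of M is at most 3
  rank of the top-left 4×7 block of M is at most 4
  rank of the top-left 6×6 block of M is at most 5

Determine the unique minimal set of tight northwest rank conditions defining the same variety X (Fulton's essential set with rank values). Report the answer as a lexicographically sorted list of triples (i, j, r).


Computing R[i][j] = min implied NW-rank bound (n=7, 18 conditions):

  0  0  0  0  0  0  1
  0  1  1  1  1  1  2
  0  1  1  1  1  2  3
  0  1  1  1  2  3  4
  0  1  2  2  3  4  5
  1  2  3  3  4  5  6
  1  2  3  4  5  6  7

the unique w with this rank table is (7, 2, 6, 5, 3, 1, 4).

4 SE-corners of the 15-cell Rothe diagram give Ess(w):

[(1, 6, 0), (3, 5, 1), (4, 4, 1), (5, 1, 0)]


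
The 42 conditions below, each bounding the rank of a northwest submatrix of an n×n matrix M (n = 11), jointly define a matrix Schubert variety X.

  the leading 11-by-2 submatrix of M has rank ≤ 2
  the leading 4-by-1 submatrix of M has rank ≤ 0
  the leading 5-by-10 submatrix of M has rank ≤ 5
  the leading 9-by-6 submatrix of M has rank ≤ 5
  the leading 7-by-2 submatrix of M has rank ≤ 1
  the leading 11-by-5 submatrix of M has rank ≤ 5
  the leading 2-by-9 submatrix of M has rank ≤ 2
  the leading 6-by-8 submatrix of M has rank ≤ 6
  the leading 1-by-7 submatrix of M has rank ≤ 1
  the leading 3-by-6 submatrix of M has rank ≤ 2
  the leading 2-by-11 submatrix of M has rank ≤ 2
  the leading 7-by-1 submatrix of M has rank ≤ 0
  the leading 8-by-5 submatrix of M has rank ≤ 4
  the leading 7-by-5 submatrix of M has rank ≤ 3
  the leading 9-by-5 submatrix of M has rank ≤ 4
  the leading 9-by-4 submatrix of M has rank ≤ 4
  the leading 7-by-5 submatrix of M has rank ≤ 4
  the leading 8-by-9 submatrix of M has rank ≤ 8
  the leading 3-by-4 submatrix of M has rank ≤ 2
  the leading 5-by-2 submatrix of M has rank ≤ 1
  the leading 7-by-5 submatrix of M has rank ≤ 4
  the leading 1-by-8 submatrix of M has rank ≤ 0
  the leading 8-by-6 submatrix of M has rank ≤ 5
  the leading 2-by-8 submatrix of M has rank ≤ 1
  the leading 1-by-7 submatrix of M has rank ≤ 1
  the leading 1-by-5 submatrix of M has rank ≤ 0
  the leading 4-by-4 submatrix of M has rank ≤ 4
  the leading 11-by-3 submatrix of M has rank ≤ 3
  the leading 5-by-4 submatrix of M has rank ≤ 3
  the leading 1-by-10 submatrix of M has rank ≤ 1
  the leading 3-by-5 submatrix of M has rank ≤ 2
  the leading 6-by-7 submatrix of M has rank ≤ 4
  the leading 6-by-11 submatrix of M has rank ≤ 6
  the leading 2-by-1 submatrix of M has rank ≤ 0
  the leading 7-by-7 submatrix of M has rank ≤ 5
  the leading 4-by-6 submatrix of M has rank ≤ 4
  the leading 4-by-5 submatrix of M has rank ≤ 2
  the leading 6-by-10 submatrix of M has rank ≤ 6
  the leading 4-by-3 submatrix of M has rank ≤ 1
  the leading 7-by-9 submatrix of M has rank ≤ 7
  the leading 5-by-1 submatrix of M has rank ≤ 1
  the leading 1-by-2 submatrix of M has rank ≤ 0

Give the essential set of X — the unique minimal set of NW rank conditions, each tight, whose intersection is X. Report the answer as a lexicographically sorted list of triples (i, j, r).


Reconstructing r_w from the 42 given conditions:

  R[1]: 0, 0, 0, 0, 0, 0, 0, 0, 1, 1, 1
  R[2]: 0, 1, 1, 1, 1, 1, 1, 1, 2, 2, 2
  R[3]: 0, 1, 1, 2, 2, 2, 2, 2, 3, 3, 3
  R[4]: 0, 1, 1, 2, 2, 3, 3, 3, 4, 4, 4
  R[5]: 0, 1, 2, 3, 3, 4, 4, 4, 5, 5, 5
  R[6]: 0, 1, 2, 3, 3, 4, 4, 5, 6, 6, 6
  R[7]: 0, 1, 2, 3, 3, 4, 5, 6, 7, 7, 7
  R[8]: 1, 2, 3, 4, 4, 5, 6, 7, 8, 8, 8
  R[9]: 1, 2, 3, 4, 4, 5, 6, 7, 8, 9, 9
  R[10]: 1, 2, 3, 4, 5, 6, 7, 8, 9, 10, 10
  R[11]: 1, 2, 3, 4, 5, 6, 7, 8, 9, 10, 11

giving w = (9, 2, 4, 6, 3, 8, 7, 1, 10, 5, 11) via Δ²R.

ℓ(w)=21; the 7 essential cells (i,j,r):

[(1, 8, 0), (4, 3, 1), (4, 5, 2), (6, 7, 4), (7, 1, 0), (7, 5, 3), (9, 5, 4)]


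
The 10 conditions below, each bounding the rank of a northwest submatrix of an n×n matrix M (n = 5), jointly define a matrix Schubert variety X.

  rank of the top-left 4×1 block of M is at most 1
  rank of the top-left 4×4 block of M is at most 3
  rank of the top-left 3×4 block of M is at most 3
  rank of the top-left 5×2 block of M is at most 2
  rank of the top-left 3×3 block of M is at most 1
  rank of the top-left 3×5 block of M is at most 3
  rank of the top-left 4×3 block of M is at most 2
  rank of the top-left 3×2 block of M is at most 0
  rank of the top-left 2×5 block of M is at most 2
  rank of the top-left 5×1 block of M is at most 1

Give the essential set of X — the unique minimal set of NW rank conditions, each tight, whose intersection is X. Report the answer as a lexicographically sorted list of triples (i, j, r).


Computing R[i][j] = min implied NW-rank bound (n=5, 10 conditions):

  i=1: 0, 0, 1, 1, 1
  i=2: 0, 0, 1, 2, 2
  i=3: 0, 0, 1, 2, 3
  i=4: 1, 1, 2, 3, 4
  i=5: 1, 2, 3, 4, 5

reading off 1-entries of Δ²R: w = (3, 4, 5, 1, 2).

1 SE-corner of the 6-cell Rothe diagram gives Ess(w):

[(3, 2, 0)]


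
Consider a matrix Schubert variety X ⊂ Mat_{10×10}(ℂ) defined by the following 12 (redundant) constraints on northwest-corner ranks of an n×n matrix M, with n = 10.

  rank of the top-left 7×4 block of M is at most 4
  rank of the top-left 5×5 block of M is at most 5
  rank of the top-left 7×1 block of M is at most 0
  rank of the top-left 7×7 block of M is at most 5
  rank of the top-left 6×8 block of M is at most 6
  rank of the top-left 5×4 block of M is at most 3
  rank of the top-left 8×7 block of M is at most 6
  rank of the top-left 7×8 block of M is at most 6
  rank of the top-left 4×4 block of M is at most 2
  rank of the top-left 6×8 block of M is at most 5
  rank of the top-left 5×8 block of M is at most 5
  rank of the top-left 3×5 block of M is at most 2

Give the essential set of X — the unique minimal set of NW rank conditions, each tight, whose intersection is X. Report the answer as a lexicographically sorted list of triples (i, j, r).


The tightest implied rank at each (i,j), from the 12 conditions:

  row 1: 0 | 1 | 1 | 1 | 1 | 1 | 1 | 1 | 1 | 1
  row 2: 0 | 1 | 2 | 2 | 2 | 2 | 2 | 2 | 2 | 2
  row 3: 0 | 1 | 2 | 2 | 2 | 3 | 3 | 3 | 3 | 3
  row 4: 0 | 1 | 2 | 2 | 3 | 4 | 4 | 4 | 4 | 4
  row 5: 0 | 1 | 2 | 3 | 4 | 5 | 5 | 5 | 5 | 5
  row 6: 0 | 1 | 2 | 3 | 4 | 5 | 5 | 5 | 6 | 6
  row 7: 0 | 1 | 2 | 3 | 4 | 5 | 5 | 6 | 7 | 7
  row 8: 1 | 2 | 3 | 4 | 5 | 6 | 6 | 7 | 8 | 8
  row 9: 1 | 2 | 3 | 4 | 5 | 6 | 7 | 8 | 9 | 9
  row 10: 1 | 2 | 3 | 4 | 5 | 6 | 7 | 8 | 9 | 10

so w = (2, 3, 6, 5, 4, 9, 8, 1, 7, 10).

Rothe diagram D(w) (13 cells), 5 SE-corners (essential conditions):

[(3, 5, 2), (4, 4, 2), (6, 8, 5), (7, 1, 0), (7, 7, 5)]


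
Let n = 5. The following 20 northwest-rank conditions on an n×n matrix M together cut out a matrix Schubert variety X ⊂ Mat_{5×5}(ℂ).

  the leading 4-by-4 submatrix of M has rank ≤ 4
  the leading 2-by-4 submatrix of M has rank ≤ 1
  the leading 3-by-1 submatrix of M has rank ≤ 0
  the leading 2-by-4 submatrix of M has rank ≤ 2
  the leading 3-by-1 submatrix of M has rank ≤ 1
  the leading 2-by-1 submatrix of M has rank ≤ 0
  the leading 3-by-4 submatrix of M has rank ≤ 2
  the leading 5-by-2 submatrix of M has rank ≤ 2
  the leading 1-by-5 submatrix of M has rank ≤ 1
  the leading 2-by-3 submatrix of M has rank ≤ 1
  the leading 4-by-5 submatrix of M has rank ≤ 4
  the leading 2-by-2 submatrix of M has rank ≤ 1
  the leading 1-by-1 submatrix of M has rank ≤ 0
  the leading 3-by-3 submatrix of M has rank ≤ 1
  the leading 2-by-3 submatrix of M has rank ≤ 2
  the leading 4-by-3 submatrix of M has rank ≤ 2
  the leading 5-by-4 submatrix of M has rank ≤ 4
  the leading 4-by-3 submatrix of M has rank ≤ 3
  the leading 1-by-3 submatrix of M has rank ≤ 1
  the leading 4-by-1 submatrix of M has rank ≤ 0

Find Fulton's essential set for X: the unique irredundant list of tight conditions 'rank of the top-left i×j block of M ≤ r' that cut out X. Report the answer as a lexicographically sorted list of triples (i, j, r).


The tightest implied rank at each (i,j), from the 20 conditions:

  i=1: 0, 1, 1, 1, 1
  i=2: 0, 1, 1, 1, 2
  i=3: 0, 1, 1, 2, 3
  i=4: 0, 1, 2, 3, 4
  i=5: 1, 2, 3, 4, 5

hence w(1..5) = (2, 5, 4, 3, 1).

D(w) has 7 cells with 3 SE-corners; essential set:

[(2, 4, 1), (3, 3, 1), (4, 1, 0)]


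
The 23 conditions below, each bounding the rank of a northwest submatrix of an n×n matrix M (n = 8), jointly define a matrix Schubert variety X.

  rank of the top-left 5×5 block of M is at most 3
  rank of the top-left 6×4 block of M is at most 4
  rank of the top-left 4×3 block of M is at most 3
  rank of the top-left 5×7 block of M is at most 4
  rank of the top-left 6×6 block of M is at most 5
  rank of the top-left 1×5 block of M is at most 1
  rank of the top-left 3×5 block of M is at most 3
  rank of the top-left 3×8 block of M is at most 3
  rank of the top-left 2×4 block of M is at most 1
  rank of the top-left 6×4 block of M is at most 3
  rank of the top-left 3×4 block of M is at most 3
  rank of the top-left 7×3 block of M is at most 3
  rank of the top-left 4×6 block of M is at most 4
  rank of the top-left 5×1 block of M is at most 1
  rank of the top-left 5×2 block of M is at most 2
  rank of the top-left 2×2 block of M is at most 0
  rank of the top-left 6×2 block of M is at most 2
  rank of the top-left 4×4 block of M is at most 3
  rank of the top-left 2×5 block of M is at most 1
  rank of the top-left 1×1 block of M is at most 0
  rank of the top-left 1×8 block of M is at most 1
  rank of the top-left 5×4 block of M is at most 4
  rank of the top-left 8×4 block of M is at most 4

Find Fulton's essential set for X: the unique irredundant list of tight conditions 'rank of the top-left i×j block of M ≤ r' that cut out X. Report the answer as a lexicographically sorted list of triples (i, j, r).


Rank table r_w(8×8) implied by the 23 constraints:

  0 | 0 | 1 | 1 | 1 | 1 | 1 | 1
  0 | 0 | 1 | 1 | 1 | 2 | 2 | 2
  1 | 1 | 2 | 2 | 2 | 3 | 3 | 3
  1 | 2 | 3 | 3 | 3 | 4 | 4 | 4
  1 | 2 | 3 | 3 | 3 | 4 | 4 | 5
  1 | 2 | 3 | 3 | 4 | 5 | 5 | 6
  1 | 2 | 3 | 4 | 5 | 6 | 6 | 7
  1 | 2 | 3 | 4 | 5 | 6 | 7 | 8

second differences of R give the permutation w = (3, 6, 1, 2, 8, 5, 4, 7).

5 SE-corners of the 10-cell Rothe diagram give Ess(w):

[(2, 2, 0), (2, 5, 1), (5, 5, 3), (5, 7, 4), (6, 4, 3)]


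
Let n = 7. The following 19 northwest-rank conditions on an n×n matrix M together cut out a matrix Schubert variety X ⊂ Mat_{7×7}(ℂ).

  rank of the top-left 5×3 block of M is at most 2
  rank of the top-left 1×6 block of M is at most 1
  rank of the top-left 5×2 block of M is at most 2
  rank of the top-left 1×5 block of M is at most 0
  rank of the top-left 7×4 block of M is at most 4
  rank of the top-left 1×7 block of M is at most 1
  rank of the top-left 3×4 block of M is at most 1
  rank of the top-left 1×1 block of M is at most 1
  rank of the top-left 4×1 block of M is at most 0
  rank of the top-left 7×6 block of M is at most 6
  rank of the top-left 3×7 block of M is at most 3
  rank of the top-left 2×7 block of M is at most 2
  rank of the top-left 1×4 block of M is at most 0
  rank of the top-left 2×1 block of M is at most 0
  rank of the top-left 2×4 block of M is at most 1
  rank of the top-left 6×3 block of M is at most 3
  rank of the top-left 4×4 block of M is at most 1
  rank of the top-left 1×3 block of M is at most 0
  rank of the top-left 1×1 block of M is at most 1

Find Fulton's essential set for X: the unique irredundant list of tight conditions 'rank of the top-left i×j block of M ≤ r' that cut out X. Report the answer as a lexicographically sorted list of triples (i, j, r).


Reconstructing r_w from the 19 given conditions:

  i=1: 0  0  0  0  0  1  1
  i=2: 0  1  1  1  1  2  2
  i=3: 0  1  1  1  2  3  3
  i=4: 0  1  1  1  2  3  4
  i=5: 1  2  2  2  3  4  5
  i=6: 1  2  3  3  4  5  6
  i=7: 1  2  3  4  5  6  7

second differences of R give the permutation w = (6, 2, 5, 7, 1, 3, 4).

D(w) has 12 cells with 3 SE-corners; essential set:

[(1, 5, 0), (4, 1, 0), (4, 4, 1)]


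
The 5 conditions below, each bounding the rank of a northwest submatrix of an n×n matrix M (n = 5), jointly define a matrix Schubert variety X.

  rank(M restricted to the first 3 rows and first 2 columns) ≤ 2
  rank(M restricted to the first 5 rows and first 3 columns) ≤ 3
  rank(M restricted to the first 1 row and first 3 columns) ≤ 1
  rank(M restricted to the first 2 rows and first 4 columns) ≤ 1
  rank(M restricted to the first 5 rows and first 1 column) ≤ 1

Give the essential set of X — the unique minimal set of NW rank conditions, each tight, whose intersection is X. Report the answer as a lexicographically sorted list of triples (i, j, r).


Computing R[i][j] = min implied NW-rank bound (n=5, 5 conditions):

  i=1: 1 1 1 1 1
  i=2: 1 1 1 1 2
  i=3: 1 2 2 2 3
  i=4: 1 2 3 3 4
  i=5: 1 2 3 4 5

reading off 1-entries of Δ²R: w = (1, 5, 2, 3, 4).

Rothe diagram D(w) (3 cells), 1 SE-corner (essential condition):

[(2, 4, 1)]
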